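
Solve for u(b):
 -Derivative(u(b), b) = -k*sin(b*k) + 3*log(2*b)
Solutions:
 u(b) = C1 - 3*b*log(b) - 3*b*log(2) + 3*b + k*Piecewise((-cos(b*k)/k, Ne(k, 0)), (0, True))


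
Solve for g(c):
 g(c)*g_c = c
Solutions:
 g(c) = -sqrt(C1 + c^2)
 g(c) = sqrt(C1 + c^2)


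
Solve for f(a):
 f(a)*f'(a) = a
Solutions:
 f(a) = -sqrt(C1 + a^2)
 f(a) = sqrt(C1 + a^2)


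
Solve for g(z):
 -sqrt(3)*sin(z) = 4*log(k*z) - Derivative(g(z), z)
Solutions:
 g(z) = C1 + 4*z*log(k*z) - 4*z - sqrt(3)*cos(z)


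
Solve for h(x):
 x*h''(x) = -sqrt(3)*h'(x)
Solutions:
 h(x) = C1 + C2*x^(1 - sqrt(3))


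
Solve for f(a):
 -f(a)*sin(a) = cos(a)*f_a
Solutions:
 f(a) = C1*cos(a)


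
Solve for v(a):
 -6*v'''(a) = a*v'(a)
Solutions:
 v(a) = C1 + Integral(C2*airyai(-6^(2/3)*a/6) + C3*airybi(-6^(2/3)*a/6), a)


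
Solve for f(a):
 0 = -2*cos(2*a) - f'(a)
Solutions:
 f(a) = C1 - sin(2*a)


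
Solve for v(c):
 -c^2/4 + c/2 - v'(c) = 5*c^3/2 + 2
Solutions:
 v(c) = C1 - 5*c^4/8 - c^3/12 + c^2/4 - 2*c


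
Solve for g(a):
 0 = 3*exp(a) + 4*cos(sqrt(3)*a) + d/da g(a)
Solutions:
 g(a) = C1 - 3*exp(a) - 4*sqrt(3)*sin(sqrt(3)*a)/3


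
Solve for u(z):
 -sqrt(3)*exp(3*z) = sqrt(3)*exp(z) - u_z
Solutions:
 u(z) = C1 + sqrt(3)*exp(3*z)/3 + sqrt(3)*exp(z)


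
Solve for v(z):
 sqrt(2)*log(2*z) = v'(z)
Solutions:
 v(z) = C1 + sqrt(2)*z*log(z) - sqrt(2)*z + sqrt(2)*z*log(2)


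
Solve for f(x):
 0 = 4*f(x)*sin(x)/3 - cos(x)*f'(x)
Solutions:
 f(x) = C1/cos(x)^(4/3)


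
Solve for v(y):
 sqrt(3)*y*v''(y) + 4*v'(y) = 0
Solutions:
 v(y) = C1 + C2*y^(1 - 4*sqrt(3)/3)


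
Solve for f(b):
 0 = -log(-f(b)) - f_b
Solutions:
 -li(-f(b)) = C1 - b


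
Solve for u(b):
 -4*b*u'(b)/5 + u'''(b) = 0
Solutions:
 u(b) = C1 + Integral(C2*airyai(10^(2/3)*b/5) + C3*airybi(10^(2/3)*b/5), b)


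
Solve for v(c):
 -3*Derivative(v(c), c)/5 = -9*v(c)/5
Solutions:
 v(c) = C1*exp(3*c)


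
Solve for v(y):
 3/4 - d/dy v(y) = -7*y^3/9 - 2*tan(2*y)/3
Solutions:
 v(y) = C1 + 7*y^4/36 + 3*y/4 - log(cos(2*y))/3


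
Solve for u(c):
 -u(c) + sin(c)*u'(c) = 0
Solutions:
 u(c) = C1*sqrt(cos(c) - 1)/sqrt(cos(c) + 1)


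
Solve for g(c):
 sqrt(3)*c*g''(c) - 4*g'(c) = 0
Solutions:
 g(c) = C1 + C2*c^(1 + 4*sqrt(3)/3)


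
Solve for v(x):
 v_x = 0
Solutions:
 v(x) = C1


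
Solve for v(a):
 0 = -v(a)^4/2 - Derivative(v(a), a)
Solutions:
 v(a) = 2^(1/3)*(1/(C1 + 3*a))^(1/3)
 v(a) = 2^(1/3)*(-3^(2/3) - 3*3^(1/6)*I)*(1/(C1 + a))^(1/3)/6
 v(a) = 2^(1/3)*(-3^(2/3) + 3*3^(1/6)*I)*(1/(C1 + a))^(1/3)/6


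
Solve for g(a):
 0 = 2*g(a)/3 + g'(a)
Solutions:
 g(a) = C1*exp(-2*a/3)


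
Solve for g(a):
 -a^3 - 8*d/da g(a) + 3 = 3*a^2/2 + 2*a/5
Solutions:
 g(a) = C1 - a^4/32 - a^3/16 - a^2/40 + 3*a/8


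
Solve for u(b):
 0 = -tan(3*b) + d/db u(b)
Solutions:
 u(b) = C1 - log(cos(3*b))/3


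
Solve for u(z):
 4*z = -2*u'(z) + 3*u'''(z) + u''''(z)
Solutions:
 u(z) = C1 - z^2 + (C2 + C3*exp(-sqrt(3)*z) + C4*exp(sqrt(3)*z))*exp(-z)


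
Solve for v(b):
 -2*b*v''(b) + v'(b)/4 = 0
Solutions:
 v(b) = C1 + C2*b^(9/8)


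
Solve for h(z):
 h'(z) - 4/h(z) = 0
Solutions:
 h(z) = -sqrt(C1 + 8*z)
 h(z) = sqrt(C1 + 8*z)


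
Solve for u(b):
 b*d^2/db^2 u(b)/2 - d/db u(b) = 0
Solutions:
 u(b) = C1 + C2*b^3


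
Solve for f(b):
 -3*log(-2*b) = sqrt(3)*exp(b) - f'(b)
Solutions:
 f(b) = C1 + 3*b*log(-b) + 3*b*(-1 + log(2)) + sqrt(3)*exp(b)


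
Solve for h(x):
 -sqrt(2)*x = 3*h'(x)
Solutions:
 h(x) = C1 - sqrt(2)*x^2/6


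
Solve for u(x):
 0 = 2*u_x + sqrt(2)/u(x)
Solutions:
 u(x) = -sqrt(C1 - sqrt(2)*x)
 u(x) = sqrt(C1 - sqrt(2)*x)


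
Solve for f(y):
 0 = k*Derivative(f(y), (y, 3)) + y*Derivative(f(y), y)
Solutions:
 f(y) = C1 + Integral(C2*airyai(y*(-1/k)^(1/3)) + C3*airybi(y*(-1/k)^(1/3)), y)


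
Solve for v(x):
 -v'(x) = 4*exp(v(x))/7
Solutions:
 v(x) = log(1/(C1 + 4*x)) + log(7)


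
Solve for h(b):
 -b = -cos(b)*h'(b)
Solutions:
 h(b) = C1 + Integral(b/cos(b), b)


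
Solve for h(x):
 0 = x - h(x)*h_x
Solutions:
 h(x) = -sqrt(C1 + x^2)
 h(x) = sqrt(C1 + x^2)


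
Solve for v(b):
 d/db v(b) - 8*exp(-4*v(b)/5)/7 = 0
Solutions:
 v(b) = 5*log(-I*(C1 + 32*b/35)^(1/4))
 v(b) = 5*log(I*(C1 + 32*b/35)^(1/4))
 v(b) = 5*log(-(C1 + 32*b/35)^(1/4))
 v(b) = 5*log(C1 + 32*b/35)/4


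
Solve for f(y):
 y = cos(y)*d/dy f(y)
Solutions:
 f(y) = C1 + Integral(y/cos(y), y)


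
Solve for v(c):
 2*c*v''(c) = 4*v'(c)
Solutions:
 v(c) = C1 + C2*c^3


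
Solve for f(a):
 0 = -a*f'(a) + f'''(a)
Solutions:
 f(a) = C1 + Integral(C2*airyai(a) + C3*airybi(a), a)


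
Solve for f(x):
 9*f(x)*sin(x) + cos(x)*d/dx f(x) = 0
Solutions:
 f(x) = C1*cos(x)^9


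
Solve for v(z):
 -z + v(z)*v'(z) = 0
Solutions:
 v(z) = -sqrt(C1 + z^2)
 v(z) = sqrt(C1 + z^2)


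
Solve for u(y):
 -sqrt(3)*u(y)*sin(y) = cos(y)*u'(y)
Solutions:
 u(y) = C1*cos(y)^(sqrt(3))


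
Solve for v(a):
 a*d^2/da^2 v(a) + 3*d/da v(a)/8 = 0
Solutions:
 v(a) = C1 + C2*a^(5/8)


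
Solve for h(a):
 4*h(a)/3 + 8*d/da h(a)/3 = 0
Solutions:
 h(a) = C1*exp(-a/2)


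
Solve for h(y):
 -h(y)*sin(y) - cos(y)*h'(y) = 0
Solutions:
 h(y) = C1*cos(y)


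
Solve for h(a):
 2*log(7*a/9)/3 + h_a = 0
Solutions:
 h(a) = C1 - 2*a*log(a)/3 - 2*a*log(7)/3 + 2*a/3 + 4*a*log(3)/3


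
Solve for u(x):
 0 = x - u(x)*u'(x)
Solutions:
 u(x) = -sqrt(C1 + x^2)
 u(x) = sqrt(C1 + x^2)


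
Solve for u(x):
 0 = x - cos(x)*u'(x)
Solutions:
 u(x) = C1 + Integral(x/cos(x), x)


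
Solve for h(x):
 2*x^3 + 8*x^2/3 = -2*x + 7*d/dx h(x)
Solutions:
 h(x) = C1 + x^4/14 + 8*x^3/63 + x^2/7


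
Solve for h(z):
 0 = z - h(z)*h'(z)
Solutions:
 h(z) = -sqrt(C1 + z^2)
 h(z) = sqrt(C1 + z^2)


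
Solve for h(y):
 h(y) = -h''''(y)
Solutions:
 h(y) = (C1*sin(sqrt(2)*y/2) + C2*cos(sqrt(2)*y/2))*exp(-sqrt(2)*y/2) + (C3*sin(sqrt(2)*y/2) + C4*cos(sqrt(2)*y/2))*exp(sqrt(2)*y/2)


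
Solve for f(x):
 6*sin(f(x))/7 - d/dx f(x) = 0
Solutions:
 -6*x/7 + log(cos(f(x)) - 1)/2 - log(cos(f(x)) + 1)/2 = C1


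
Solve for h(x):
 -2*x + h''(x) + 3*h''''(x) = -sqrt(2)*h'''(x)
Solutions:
 h(x) = C1 + C2*x + x^3/3 - sqrt(2)*x^2 + (C3*sin(sqrt(10)*x/6) + C4*cos(sqrt(10)*x/6))*exp(-sqrt(2)*x/6)


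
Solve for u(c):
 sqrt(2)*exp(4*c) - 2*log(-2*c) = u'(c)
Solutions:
 u(c) = C1 - 2*c*log(-c) + 2*c*(1 - log(2)) + sqrt(2)*exp(4*c)/4


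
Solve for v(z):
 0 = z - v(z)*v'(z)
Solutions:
 v(z) = -sqrt(C1 + z^2)
 v(z) = sqrt(C1 + z^2)


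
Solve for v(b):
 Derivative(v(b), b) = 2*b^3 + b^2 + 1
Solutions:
 v(b) = C1 + b^4/2 + b^3/3 + b


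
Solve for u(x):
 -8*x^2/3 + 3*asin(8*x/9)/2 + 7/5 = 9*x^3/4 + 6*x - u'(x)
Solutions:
 u(x) = C1 + 9*x^4/16 + 8*x^3/9 + 3*x^2 - 3*x*asin(8*x/9)/2 - 7*x/5 - 3*sqrt(81 - 64*x^2)/16


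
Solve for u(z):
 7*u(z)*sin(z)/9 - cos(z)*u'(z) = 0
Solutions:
 u(z) = C1/cos(z)^(7/9)


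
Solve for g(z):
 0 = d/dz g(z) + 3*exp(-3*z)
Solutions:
 g(z) = C1 + exp(-3*z)


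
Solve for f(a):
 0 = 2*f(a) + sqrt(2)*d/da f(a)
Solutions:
 f(a) = C1*exp(-sqrt(2)*a)


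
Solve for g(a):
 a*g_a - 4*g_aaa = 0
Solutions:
 g(a) = C1 + Integral(C2*airyai(2^(1/3)*a/2) + C3*airybi(2^(1/3)*a/2), a)


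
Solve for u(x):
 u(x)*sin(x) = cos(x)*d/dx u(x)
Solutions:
 u(x) = C1/cos(x)


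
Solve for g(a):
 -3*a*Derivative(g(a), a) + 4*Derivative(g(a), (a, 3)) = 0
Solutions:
 g(a) = C1 + Integral(C2*airyai(6^(1/3)*a/2) + C3*airybi(6^(1/3)*a/2), a)


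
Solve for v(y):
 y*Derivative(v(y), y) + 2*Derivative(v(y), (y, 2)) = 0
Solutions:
 v(y) = C1 + C2*erf(y/2)


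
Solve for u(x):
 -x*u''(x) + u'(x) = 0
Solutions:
 u(x) = C1 + C2*x^2


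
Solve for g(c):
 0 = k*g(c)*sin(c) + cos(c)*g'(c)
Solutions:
 g(c) = C1*exp(k*log(cos(c)))


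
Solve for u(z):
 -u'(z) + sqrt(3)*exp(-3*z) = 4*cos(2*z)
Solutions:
 u(z) = C1 - 2*sin(2*z) - sqrt(3)*exp(-3*z)/3


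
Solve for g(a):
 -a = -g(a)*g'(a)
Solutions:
 g(a) = -sqrt(C1 + a^2)
 g(a) = sqrt(C1 + a^2)


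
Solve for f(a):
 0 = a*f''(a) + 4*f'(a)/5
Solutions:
 f(a) = C1 + C2*a^(1/5)


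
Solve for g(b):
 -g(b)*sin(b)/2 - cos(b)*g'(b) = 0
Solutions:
 g(b) = C1*sqrt(cos(b))


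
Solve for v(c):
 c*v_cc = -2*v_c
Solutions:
 v(c) = C1 + C2/c


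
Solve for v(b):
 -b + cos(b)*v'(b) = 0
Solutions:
 v(b) = C1 + Integral(b/cos(b), b)


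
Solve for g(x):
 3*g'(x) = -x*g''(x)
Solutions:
 g(x) = C1 + C2/x^2


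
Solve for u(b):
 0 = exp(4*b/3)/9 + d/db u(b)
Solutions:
 u(b) = C1 - exp(4*b/3)/12


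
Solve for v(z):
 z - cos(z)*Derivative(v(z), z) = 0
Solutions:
 v(z) = C1 + Integral(z/cos(z), z)


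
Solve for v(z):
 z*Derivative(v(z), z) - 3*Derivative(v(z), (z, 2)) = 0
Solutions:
 v(z) = C1 + C2*erfi(sqrt(6)*z/6)


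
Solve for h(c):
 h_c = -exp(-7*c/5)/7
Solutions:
 h(c) = C1 + 5*exp(-7*c/5)/49


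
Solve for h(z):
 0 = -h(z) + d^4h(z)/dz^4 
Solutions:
 h(z) = C1*exp(-z) + C2*exp(z) + C3*sin(z) + C4*cos(z)


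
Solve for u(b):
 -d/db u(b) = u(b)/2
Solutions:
 u(b) = C1*exp(-b/2)


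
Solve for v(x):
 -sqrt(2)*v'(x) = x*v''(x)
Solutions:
 v(x) = C1 + C2*x^(1 - sqrt(2))


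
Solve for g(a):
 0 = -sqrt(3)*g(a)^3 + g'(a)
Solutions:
 g(a) = -sqrt(2)*sqrt(-1/(C1 + sqrt(3)*a))/2
 g(a) = sqrt(2)*sqrt(-1/(C1 + sqrt(3)*a))/2


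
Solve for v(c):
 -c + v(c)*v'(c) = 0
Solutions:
 v(c) = -sqrt(C1 + c^2)
 v(c) = sqrt(C1 + c^2)


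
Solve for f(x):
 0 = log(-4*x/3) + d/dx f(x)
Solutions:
 f(x) = C1 - x*log(-x) + x*(-2*log(2) + 1 + log(3))


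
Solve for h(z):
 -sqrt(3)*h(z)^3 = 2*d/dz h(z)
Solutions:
 h(z) = -sqrt(-1/(C1 - sqrt(3)*z))
 h(z) = sqrt(-1/(C1 - sqrt(3)*z))


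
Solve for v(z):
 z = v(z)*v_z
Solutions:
 v(z) = -sqrt(C1 + z^2)
 v(z) = sqrt(C1 + z^2)


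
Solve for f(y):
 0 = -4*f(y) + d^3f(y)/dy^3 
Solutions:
 f(y) = C3*exp(2^(2/3)*y) + (C1*sin(2^(2/3)*sqrt(3)*y/2) + C2*cos(2^(2/3)*sqrt(3)*y/2))*exp(-2^(2/3)*y/2)


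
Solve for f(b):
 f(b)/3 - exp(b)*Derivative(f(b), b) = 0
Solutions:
 f(b) = C1*exp(-exp(-b)/3)


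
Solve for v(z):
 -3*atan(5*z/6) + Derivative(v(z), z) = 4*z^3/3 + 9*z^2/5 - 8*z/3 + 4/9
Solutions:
 v(z) = C1 + z^4/3 + 3*z^3/5 - 4*z^2/3 + 3*z*atan(5*z/6) + 4*z/9 - 9*log(25*z^2 + 36)/5


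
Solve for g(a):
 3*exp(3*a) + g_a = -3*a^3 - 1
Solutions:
 g(a) = C1 - 3*a^4/4 - a - exp(3*a)


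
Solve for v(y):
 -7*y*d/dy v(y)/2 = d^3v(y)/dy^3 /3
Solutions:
 v(y) = C1 + Integral(C2*airyai(-2^(2/3)*21^(1/3)*y/2) + C3*airybi(-2^(2/3)*21^(1/3)*y/2), y)


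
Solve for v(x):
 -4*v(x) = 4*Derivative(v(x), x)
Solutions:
 v(x) = C1*exp(-x)


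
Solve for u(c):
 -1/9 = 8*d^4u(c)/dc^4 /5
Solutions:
 u(c) = C1 + C2*c + C3*c^2 + C4*c^3 - 5*c^4/1728


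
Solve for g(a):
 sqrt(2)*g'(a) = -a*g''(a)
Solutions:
 g(a) = C1 + C2*a^(1 - sqrt(2))


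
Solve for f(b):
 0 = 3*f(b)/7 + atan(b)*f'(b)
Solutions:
 f(b) = C1*exp(-3*Integral(1/atan(b), b)/7)


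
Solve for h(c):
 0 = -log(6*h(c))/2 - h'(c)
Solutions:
 2*Integral(1/(log(_y) + log(6)), (_y, h(c))) = C1 - c


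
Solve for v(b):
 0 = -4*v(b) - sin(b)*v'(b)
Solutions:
 v(b) = C1*(cos(b)^2 + 2*cos(b) + 1)/(cos(b)^2 - 2*cos(b) + 1)


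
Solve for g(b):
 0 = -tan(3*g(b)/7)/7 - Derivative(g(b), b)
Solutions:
 g(b) = -7*asin(C1*exp(-3*b/49))/3 + 7*pi/3
 g(b) = 7*asin(C1*exp(-3*b/49))/3


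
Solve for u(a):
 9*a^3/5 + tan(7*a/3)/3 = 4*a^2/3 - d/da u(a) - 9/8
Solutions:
 u(a) = C1 - 9*a^4/20 + 4*a^3/9 - 9*a/8 + log(cos(7*a/3))/7


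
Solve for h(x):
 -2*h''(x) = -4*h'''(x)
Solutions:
 h(x) = C1 + C2*x + C3*exp(x/2)


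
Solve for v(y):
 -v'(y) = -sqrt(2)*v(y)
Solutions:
 v(y) = C1*exp(sqrt(2)*y)


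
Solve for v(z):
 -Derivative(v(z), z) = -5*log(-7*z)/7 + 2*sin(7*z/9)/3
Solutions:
 v(z) = C1 + 5*z*log(-z)/7 - 5*z/7 + 5*z*log(7)/7 + 6*cos(7*z/9)/7


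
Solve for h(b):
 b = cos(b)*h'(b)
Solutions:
 h(b) = C1 + Integral(b/cos(b), b)


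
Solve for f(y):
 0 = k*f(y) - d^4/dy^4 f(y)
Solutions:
 f(y) = C1*exp(-k^(1/4)*y) + C2*exp(k^(1/4)*y) + C3*exp(-I*k^(1/4)*y) + C4*exp(I*k^(1/4)*y)


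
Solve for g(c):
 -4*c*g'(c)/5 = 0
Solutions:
 g(c) = C1


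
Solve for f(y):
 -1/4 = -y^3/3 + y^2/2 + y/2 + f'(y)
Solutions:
 f(y) = C1 + y^4/12 - y^3/6 - y^2/4 - y/4


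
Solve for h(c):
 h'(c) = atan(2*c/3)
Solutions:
 h(c) = C1 + c*atan(2*c/3) - 3*log(4*c^2 + 9)/4


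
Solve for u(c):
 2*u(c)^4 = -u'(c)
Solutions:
 u(c) = (-3^(2/3) - 3*3^(1/6)*I)*(1/(C1 + 2*c))^(1/3)/6
 u(c) = (-3^(2/3) + 3*3^(1/6)*I)*(1/(C1 + 2*c))^(1/3)/6
 u(c) = (1/(C1 + 6*c))^(1/3)


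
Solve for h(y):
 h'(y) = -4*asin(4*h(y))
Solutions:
 Integral(1/asin(4*_y), (_y, h(y))) = C1 - 4*y


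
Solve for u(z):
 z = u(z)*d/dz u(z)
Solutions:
 u(z) = -sqrt(C1 + z^2)
 u(z) = sqrt(C1 + z^2)


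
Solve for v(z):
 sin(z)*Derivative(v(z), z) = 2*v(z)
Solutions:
 v(z) = C1*(cos(z) - 1)/(cos(z) + 1)


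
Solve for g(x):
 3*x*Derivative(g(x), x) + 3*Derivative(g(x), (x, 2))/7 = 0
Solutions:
 g(x) = C1 + C2*erf(sqrt(14)*x/2)


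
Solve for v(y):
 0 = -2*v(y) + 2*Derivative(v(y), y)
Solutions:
 v(y) = C1*exp(y)


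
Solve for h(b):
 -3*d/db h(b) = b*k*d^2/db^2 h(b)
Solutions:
 h(b) = C1 + b^(((re(k) - 3)*re(k) + im(k)^2)/(re(k)^2 + im(k)^2))*(C2*sin(3*log(b)*Abs(im(k))/(re(k)^2 + im(k)^2)) + C3*cos(3*log(b)*im(k)/(re(k)^2 + im(k)^2)))


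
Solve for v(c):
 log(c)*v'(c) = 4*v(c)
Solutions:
 v(c) = C1*exp(4*li(c))


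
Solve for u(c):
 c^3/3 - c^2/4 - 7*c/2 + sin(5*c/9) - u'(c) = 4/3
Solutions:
 u(c) = C1 + c^4/12 - c^3/12 - 7*c^2/4 - 4*c/3 - 9*cos(5*c/9)/5


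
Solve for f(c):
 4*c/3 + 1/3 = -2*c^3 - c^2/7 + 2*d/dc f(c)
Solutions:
 f(c) = C1 + c^4/4 + c^3/42 + c^2/3 + c/6


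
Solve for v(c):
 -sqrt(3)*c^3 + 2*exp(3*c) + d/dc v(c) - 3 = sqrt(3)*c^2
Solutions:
 v(c) = C1 + sqrt(3)*c^4/4 + sqrt(3)*c^3/3 + 3*c - 2*exp(3*c)/3


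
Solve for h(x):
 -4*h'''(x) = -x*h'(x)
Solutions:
 h(x) = C1 + Integral(C2*airyai(2^(1/3)*x/2) + C3*airybi(2^(1/3)*x/2), x)


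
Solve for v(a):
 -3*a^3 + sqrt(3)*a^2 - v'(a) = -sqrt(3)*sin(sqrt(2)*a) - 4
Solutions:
 v(a) = C1 - 3*a^4/4 + sqrt(3)*a^3/3 + 4*a - sqrt(6)*cos(sqrt(2)*a)/2


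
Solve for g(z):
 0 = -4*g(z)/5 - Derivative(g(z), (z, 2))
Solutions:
 g(z) = C1*sin(2*sqrt(5)*z/5) + C2*cos(2*sqrt(5)*z/5)


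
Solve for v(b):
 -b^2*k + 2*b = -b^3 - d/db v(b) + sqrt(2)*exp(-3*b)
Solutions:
 v(b) = C1 - b^4/4 + b^3*k/3 - b^2 - sqrt(2)*exp(-3*b)/3


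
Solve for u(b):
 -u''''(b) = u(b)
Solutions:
 u(b) = (C1*sin(sqrt(2)*b/2) + C2*cos(sqrt(2)*b/2))*exp(-sqrt(2)*b/2) + (C3*sin(sqrt(2)*b/2) + C4*cos(sqrt(2)*b/2))*exp(sqrt(2)*b/2)


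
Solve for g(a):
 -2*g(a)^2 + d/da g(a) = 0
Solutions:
 g(a) = -1/(C1 + 2*a)


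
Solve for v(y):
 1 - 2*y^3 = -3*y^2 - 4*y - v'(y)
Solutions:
 v(y) = C1 + y^4/2 - y^3 - 2*y^2 - y


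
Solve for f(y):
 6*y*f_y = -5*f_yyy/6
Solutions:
 f(y) = C1 + Integral(C2*airyai(-30^(2/3)*y/5) + C3*airybi(-30^(2/3)*y/5), y)


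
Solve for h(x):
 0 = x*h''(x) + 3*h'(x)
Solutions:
 h(x) = C1 + C2/x^2


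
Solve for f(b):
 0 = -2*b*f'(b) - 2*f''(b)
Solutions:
 f(b) = C1 + C2*erf(sqrt(2)*b/2)


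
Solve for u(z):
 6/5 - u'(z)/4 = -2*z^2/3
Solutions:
 u(z) = C1 + 8*z^3/9 + 24*z/5


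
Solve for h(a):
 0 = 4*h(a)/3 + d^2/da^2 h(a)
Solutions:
 h(a) = C1*sin(2*sqrt(3)*a/3) + C2*cos(2*sqrt(3)*a/3)


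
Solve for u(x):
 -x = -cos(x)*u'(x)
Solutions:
 u(x) = C1 + Integral(x/cos(x), x)


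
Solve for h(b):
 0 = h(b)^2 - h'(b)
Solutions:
 h(b) = -1/(C1 + b)


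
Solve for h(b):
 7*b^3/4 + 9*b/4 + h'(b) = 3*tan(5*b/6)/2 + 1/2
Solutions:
 h(b) = C1 - 7*b^4/16 - 9*b^2/8 + b/2 - 9*log(cos(5*b/6))/5


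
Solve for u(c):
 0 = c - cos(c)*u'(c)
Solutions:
 u(c) = C1 + Integral(c/cos(c), c)


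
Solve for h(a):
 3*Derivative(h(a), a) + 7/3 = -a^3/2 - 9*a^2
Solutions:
 h(a) = C1 - a^4/24 - a^3 - 7*a/9


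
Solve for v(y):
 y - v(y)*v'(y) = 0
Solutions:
 v(y) = -sqrt(C1 + y^2)
 v(y) = sqrt(C1 + y^2)


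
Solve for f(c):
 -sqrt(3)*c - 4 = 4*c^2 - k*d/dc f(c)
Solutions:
 f(c) = C1 + 4*c^3/(3*k) + sqrt(3)*c^2/(2*k) + 4*c/k


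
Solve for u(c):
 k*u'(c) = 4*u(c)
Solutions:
 u(c) = C1*exp(4*c/k)


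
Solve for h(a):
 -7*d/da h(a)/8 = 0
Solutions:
 h(a) = C1


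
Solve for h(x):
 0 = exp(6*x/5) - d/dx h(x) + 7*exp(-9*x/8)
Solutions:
 h(x) = C1 + 5*exp(6*x/5)/6 - 56*exp(-9*x/8)/9


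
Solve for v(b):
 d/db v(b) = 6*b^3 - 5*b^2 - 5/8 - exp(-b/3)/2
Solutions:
 v(b) = C1 + 3*b^4/2 - 5*b^3/3 - 5*b/8 + 3*exp(-b/3)/2


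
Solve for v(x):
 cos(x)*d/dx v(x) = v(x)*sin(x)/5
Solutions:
 v(x) = C1/cos(x)^(1/5)


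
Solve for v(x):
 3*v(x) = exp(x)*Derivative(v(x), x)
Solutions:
 v(x) = C1*exp(-3*exp(-x))


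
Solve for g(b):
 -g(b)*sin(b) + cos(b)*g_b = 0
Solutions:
 g(b) = C1/cos(b)


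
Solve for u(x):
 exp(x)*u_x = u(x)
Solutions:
 u(x) = C1*exp(-exp(-x))


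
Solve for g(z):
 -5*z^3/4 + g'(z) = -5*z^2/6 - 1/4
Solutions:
 g(z) = C1 + 5*z^4/16 - 5*z^3/18 - z/4


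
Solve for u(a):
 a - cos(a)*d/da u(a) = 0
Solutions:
 u(a) = C1 + Integral(a/cos(a), a)


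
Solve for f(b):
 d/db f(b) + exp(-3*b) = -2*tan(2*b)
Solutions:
 f(b) = C1 - log(tan(2*b)^2 + 1)/2 + exp(-3*b)/3


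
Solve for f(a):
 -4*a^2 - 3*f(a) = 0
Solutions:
 f(a) = -4*a^2/3


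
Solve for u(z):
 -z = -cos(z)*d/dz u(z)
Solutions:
 u(z) = C1 + Integral(z/cos(z), z)


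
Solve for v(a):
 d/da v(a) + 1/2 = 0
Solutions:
 v(a) = C1 - a/2


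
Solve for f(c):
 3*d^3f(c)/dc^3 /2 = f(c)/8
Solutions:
 f(c) = C3*exp(18^(1/3)*c/6) + (C1*sin(2^(1/3)*3^(1/6)*c/4) + C2*cos(2^(1/3)*3^(1/6)*c/4))*exp(-18^(1/3)*c/12)


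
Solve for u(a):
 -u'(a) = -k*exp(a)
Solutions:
 u(a) = C1 + k*exp(a)


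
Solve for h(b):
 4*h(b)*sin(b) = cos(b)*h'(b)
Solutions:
 h(b) = C1/cos(b)^4


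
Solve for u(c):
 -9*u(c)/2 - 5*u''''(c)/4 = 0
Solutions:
 u(c) = (C1*sin(10^(3/4)*sqrt(3)*c/10) + C2*cos(10^(3/4)*sqrt(3)*c/10))*exp(-10^(3/4)*sqrt(3)*c/10) + (C3*sin(10^(3/4)*sqrt(3)*c/10) + C4*cos(10^(3/4)*sqrt(3)*c/10))*exp(10^(3/4)*sqrt(3)*c/10)


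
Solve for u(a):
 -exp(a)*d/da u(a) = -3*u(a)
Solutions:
 u(a) = C1*exp(-3*exp(-a))


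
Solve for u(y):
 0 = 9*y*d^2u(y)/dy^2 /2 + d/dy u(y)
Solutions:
 u(y) = C1 + C2*y^(7/9)


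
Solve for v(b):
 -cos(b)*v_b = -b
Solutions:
 v(b) = C1 + Integral(b/cos(b), b)


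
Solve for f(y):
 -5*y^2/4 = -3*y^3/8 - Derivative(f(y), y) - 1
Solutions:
 f(y) = C1 - 3*y^4/32 + 5*y^3/12 - y


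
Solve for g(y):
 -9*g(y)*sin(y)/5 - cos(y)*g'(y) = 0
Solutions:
 g(y) = C1*cos(y)^(9/5)


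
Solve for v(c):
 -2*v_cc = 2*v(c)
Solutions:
 v(c) = C1*sin(c) + C2*cos(c)


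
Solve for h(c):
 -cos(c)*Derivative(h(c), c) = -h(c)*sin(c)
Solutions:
 h(c) = C1/cos(c)


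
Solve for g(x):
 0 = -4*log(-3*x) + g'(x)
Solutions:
 g(x) = C1 + 4*x*log(-x) + 4*x*(-1 + log(3))


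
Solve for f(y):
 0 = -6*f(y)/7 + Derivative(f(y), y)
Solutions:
 f(y) = C1*exp(6*y/7)


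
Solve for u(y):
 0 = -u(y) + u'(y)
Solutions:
 u(y) = C1*exp(y)


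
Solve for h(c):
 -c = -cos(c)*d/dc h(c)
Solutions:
 h(c) = C1 + Integral(c/cos(c), c)


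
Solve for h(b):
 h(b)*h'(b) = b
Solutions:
 h(b) = -sqrt(C1 + b^2)
 h(b) = sqrt(C1 + b^2)


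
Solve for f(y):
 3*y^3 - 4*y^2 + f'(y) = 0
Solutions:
 f(y) = C1 - 3*y^4/4 + 4*y^3/3


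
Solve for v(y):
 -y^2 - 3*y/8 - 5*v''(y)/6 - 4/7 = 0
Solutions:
 v(y) = C1 + C2*y - y^4/10 - 3*y^3/40 - 12*y^2/35


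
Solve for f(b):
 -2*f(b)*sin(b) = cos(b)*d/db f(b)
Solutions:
 f(b) = C1*cos(b)^2


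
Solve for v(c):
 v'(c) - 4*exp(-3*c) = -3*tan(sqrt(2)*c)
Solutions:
 v(c) = C1 - 3*sqrt(2)*log(tan(sqrt(2)*c)^2 + 1)/4 - 4*exp(-3*c)/3


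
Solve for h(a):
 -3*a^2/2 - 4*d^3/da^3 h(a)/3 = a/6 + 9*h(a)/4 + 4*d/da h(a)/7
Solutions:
 h(a) = C1*exp(-14^(1/3)*a*(-(1323 + sqrt(1757497))^(1/3) + 8*14^(1/3)/(1323 + sqrt(1757497))^(1/3))/56)*sin(14^(1/3)*sqrt(3)*a*(8*14^(1/3)/(1323 + sqrt(1757497))^(1/3) + (1323 + sqrt(1757497))^(1/3))/56) + C2*exp(-14^(1/3)*a*(-(1323 + sqrt(1757497))^(1/3) + 8*14^(1/3)/(1323 + sqrt(1757497))^(1/3))/56)*cos(14^(1/3)*sqrt(3)*a*(8*14^(1/3)/(1323 + sqrt(1757497))^(1/3) + (1323 + sqrt(1757497))^(1/3))/56) + C3*exp(14^(1/3)*a*(-(1323 + sqrt(1757497))^(1/3) + 8*14^(1/3)/(1323 + sqrt(1757497))^(1/3))/28) - 2*a^2/3 + 50*a/189 - 800/11907


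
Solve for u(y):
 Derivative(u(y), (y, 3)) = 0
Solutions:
 u(y) = C1 + C2*y + C3*y^2


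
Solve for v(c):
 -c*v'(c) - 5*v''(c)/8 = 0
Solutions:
 v(c) = C1 + C2*erf(2*sqrt(5)*c/5)


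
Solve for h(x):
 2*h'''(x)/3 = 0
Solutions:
 h(x) = C1 + C2*x + C3*x^2


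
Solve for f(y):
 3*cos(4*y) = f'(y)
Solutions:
 f(y) = C1 + 3*sin(4*y)/4


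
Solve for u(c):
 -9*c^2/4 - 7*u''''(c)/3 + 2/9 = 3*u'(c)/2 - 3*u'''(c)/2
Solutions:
 u(c) = C1 + C2*exp(c*(3*3^(1/3)/(14*sqrt(46) + 95)^(1/3) + 6 + 3^(2/3)*(14*sqrt(46) + 95)^(1/3))/28)*sin(3*3^(1/6)*c*(-(14*sqrt(46) + 95)^(1/3) + 3^(2/3)/(14*sqrt(46) + 95)^(1/3))/28) + C3*exp(c*(3*3^(1/3)/(14*sqrt(46) + 95)^(1/3) + 6 + 3^(2/3)*(14*sqrt(46) + 95)^(1/3))/28)*cos(3*3^(1/6)*c*(-(14*sqrt(46) + 95)^(1/3) + 3^(2/3)/(14*sqrt(46) + 95)^(1/3))/28) + C4*exp(c*(-3^(2/3)*(14*sqrt(46) + 95)^(1/3) - 3*3^(1/3)/(14*sqrt(46) + 95)^(1/3) + 3)/14) - c^3/2 - 77*c/27


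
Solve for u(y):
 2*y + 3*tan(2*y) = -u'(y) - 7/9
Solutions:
 u(y) = C1 - y^2 - 7*y/9 + 3*log(cos(2*y))/2


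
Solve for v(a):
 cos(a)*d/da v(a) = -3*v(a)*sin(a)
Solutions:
 v(a) = C1*cos(a)^3


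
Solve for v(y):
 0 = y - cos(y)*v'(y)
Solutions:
 v(y) = C1 + Integral(y/cos(y), y)


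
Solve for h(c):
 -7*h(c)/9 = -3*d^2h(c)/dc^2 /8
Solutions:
 h(c) = C1*exp(-2*sqrt(42)*c/9) + C2*exp(2*sqrt(42)*c/9)


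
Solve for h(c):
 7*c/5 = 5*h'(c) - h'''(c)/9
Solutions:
 h(c) = C1 + C2*exp(-3*sqrt(5)*c) + C3*exp(3*sqrt(5)*c) + 7*c^2/50


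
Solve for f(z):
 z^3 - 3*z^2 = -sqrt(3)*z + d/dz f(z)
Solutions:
 f(z) = C1 + z^4/4 - z^3 + sqrt(3)*z^2/2


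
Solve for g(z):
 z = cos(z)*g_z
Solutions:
 g(z) = C1 + Integral(z/cos(z), z)


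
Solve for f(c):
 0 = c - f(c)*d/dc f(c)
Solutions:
 f(c) = -sqrt(C1 + c^2)
 f(c) = sqrt(C1 + c^2)


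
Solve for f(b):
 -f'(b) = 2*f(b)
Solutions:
 f(b) = C1*exp(-2*b)


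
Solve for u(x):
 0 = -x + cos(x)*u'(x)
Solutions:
 u(x) = C1 + Integral(x/cos(x), x)


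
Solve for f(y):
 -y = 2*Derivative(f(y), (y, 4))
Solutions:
 f(y) = C1 + C2*y + C3*y^2 + C4*y^3 - y^5/240


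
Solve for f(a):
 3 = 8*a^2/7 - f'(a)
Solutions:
 f(a) = C1 + 8*a^3/21 - 3*a


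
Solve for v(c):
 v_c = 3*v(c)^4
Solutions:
 v(c) = (-1/(C1 + 9*c))^(1/3)
 v(c) = (-1/(C1 + 3*c))^(1/3)*(-3^(2/3) - 3*3^(1/6)*I)/6
 v(c) = (-1/(C1 + 3*c))^(1/3)*(-3^(2/3) + 3*3^(1/6)*I)/6


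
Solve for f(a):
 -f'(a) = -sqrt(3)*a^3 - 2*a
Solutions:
 f(a) = C1 + sqrt(3)*a^4/4 + a^2


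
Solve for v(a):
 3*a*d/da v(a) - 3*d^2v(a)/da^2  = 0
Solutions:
 v(a) = C1 + C2*erfi(sqrt(2)*a/2)


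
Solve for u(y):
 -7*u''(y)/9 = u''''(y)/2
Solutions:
 u(y) = C1 + C2*y + C3*sin(sqrt(14)*y/3) + C4*cos(sqrt(14)*y/3)


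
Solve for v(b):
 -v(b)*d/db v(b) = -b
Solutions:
 v(b) = -sqrt(C1 + b^2)
 v(b) = sqrt(C1 + b^2)


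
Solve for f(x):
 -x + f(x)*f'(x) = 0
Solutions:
 f(x) = -sqrt(C1 + x^2)
 f(x) = sqrt(C1 + x^2)


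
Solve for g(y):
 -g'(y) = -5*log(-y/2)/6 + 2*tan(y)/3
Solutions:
 g(y) = C1 + 5*y*log(-y)/6 - 5*y/6 - 5*y*log(2)/6 + 2*log(cos(y))/3


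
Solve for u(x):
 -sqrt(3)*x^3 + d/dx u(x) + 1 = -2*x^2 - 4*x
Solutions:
 u(x) = C1 + sqrt(3)*x^4/4 - 2*x^3/3 - 2*x^2 - x


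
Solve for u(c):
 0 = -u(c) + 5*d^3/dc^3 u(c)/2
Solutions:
 u(c) = C3*exp(2^(1/3)*5^(2/3)*c/5) + (C1*sin(2^(1/3)*sqrt(3)*5^(2/3)*c/10) + C2*cos(2^(1/3)*sqrt(3)*5^(2/3)*c/10))*exp(-2^(1/3)*5^(2/3)*c/10)


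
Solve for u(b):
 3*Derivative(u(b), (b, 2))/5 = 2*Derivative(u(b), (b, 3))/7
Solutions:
 u(b) = C1 + C2*b + C3*exp(21*b/10)


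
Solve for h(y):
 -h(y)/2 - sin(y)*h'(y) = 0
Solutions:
 h(y) = C1*(cos(y) + 1)^(1/4)/(cos(y) - 1)^(1/4)


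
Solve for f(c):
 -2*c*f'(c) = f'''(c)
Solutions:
 f(c) = C1 + Integral(C2*airyai(-2^(1/3)*c) + C3*airybi(-2^(1/3)*c), c)


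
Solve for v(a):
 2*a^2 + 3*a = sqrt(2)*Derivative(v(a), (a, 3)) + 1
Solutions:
 v(a) = C1 + C2*a + C3*a^2 + sqrt(2)*a^5/60 + sqrt(2)*a^4/16 - sqrt(2)*a^3/12


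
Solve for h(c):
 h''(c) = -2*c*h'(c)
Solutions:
 h(c) = C1 + C2*erf(c)


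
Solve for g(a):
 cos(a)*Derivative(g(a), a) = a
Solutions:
 g(a) = C1 + Integral(a/cos(a), a)


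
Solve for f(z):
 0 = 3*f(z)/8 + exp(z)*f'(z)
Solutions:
 f(z) = C1*exp(3*exp(-z)/8)


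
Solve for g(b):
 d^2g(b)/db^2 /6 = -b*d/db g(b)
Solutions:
 g(b) = C1 + C2*erf(sqrt(3)*b)


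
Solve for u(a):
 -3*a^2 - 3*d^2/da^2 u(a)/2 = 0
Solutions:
 u(a) = C1 + C2*a - a^4/6


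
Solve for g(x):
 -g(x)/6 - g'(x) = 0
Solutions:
 g(x) = C1*exp(-x/6)


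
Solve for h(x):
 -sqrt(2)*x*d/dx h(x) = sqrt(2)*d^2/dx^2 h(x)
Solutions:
 h(x) = C1 + C2*erf(sqrt(2)*x/2)


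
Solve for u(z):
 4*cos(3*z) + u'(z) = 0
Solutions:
 u(z) = C1 - 4*sin(3*z)/3


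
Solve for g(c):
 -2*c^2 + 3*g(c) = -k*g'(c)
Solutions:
 g(c) = C1*exp(-3*c/k) + 2*c^2/3 - 4*c*k/9 + 4*k^2/27


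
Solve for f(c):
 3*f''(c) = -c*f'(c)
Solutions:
 f(c) = C1 + C2*erf(sqrt(6)*c/6)


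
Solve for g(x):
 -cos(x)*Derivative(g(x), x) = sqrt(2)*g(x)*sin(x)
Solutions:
 g(x) = C1*cos(x)^(sqrt(2))


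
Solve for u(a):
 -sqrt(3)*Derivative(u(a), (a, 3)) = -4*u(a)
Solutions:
 u(a) = C3*exp(2^(2/3)*3^(5/6)*a/3) + (C1*sin(2^(2/3)*3^(1/3)*a/2) + C2*cos(2^(2/3)*3^(1/3)*a/2))*exp(-2^(2/3)*3^(5/6)*a/6)


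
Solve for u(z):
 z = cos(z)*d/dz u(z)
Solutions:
 u(z) = C1 + Integral(z/cos(z), z)


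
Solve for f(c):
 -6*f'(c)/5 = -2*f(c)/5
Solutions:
 f(c) = C1*exp(c/3)


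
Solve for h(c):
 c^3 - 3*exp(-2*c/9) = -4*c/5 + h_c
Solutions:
 h(c) = C1 + c^4/4 + 2*c^2/5 + 27*exp(-2*c/9)/2


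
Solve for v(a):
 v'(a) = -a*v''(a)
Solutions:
 v(a) = C1 + C2*log(a)


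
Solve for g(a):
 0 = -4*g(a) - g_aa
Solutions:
 g(a) = C1*sin(2*a) + C2*cos(2*a)


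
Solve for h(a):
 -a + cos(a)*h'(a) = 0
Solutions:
 h(a) = C1 + Integral(a/cos(a), a)


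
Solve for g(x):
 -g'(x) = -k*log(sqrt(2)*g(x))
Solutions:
 Integral(1/(2*log(_y) + log(2)), (_y, g(x))) = C1 + k*x/2


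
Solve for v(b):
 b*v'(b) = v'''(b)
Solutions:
 v(b) = C1 + Integral(C2*airyai(b) + C3*airybi(b), b)


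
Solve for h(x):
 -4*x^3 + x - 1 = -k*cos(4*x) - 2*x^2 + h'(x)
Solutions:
 h(x) = C1 + k*sin(4*x)/4 - x^4 + 2*x^3/3 + x^2/2 - x


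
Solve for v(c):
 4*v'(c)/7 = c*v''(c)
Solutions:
 v(c) = C1 + C2*c^(11/7)


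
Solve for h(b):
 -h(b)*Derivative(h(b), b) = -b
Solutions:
 h(b) = -sqrt(C1 + b^2)
 h(b) = sqrt(C1 + b^2)


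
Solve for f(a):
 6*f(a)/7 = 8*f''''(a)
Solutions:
 f(a) = C1*exp(-sqrt(2)*3^(1/4)*7^(3/4)*a/14) + C2*exp(sqrt(2)*3^(1/4)*7^(3/4)*a/14) + C3*sin(sqrt(2)*3^(1/4)*7^(3/4)*a/14) + C4*cos(sqrt(2)*3^(1/4)*7^(3/4)*a/14)


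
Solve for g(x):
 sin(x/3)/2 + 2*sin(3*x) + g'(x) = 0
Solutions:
 g(x) = C1 + 3*cos(x/3)/2 + 2*cos(3*x)/3


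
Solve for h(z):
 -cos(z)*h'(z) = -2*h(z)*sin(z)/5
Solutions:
 h(z) = C1/cos(z)^(2/5)


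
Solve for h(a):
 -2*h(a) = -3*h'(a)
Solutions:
 h(a) = C1*exp(2*a/3)


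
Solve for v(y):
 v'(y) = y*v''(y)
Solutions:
 v(y) = C1 + C2*y^2


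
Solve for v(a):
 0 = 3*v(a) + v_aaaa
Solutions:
 v(a) = (C1*sin(sqrt(2)*3^(1/4)*a/2) + C2*cos(sqrt(2)*3^(1/4)*a/2))*exp(-sqrt(2)*3^(1/4)*a/2) + (C3*sin(sqrt(2)*3^(1/4)*a/2) + C4*cos(sqrt(2)*3^(1/4)*a/2))*exp(sqrt(2)*3^(1/4)*a/2)


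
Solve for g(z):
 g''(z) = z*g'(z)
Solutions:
 g(z) = C1 + C2*erfi(sqrt(2)*z/2)


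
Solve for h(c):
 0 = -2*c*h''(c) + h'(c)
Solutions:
 h(c) = C1 + C2*c^(3/2)


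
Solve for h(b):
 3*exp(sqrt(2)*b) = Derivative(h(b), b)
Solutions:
 h(b) = C1 + 3*sqrt(2)*exp(sqrt(2)*b)/2


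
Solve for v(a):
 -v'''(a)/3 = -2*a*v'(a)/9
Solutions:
 v(a) = C1 + Integral(C2*airyai(2^(1/3)*3^(2/3)*a/3) + C3*airybi(2^(1/3)*3^(2/3)*a/3), a)


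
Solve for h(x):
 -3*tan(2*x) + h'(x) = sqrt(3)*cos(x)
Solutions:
 h(x) = C1 - 3*log(cos(2*x))/2 + sqrt(3)*sin(x)


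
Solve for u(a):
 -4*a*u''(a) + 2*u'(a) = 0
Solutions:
 u(a) = C1 + C2*a^(3/2)


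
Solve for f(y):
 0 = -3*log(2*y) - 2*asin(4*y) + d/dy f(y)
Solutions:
 f(y) = C1 + 3*y*log(y) + 2*y*asin(4*y) - 3*y + 3*y*log(2) + sqrt(1 - 16*y^2)/2


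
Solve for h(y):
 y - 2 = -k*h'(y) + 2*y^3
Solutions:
 h(y) = C1 + y^4/(2*k) - y^2/(2*k) + 2*y/k


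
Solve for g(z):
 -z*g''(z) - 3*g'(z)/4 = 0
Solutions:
 g(z) = C1 + C2*z^(1/4)


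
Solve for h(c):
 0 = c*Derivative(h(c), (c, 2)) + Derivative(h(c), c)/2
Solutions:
 h(c) = C1 + C2*sqrt(c)


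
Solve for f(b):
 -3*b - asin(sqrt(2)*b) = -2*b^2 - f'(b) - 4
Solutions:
 f(b) = C1 - 2*b^3/3 + 3*b^2/2 + b*asin(sqrt(2)*b) - 4*b + sqrt(2)*sqrt(1 - 2*b^2)/2


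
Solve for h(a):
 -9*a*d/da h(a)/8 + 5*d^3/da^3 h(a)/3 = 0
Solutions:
 h(a) = C1 + Integral(C2*airyai(3*5^(2/3)*a/10) + C3*airybi(3*5^(2/3)*a/10), a)


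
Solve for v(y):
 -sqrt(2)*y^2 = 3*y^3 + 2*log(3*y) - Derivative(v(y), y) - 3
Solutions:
 v(y) = C1 + 3*y^4/4 + sqrt(2)*y^3/3 + 2*y*log(y) - 5*y + y*log(9)


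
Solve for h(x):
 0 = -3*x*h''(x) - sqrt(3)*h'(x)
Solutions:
 h(x) = C1 + C2*x^(1 - sqrt(3)/3)


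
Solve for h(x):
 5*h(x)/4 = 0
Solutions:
 h(x) = 0


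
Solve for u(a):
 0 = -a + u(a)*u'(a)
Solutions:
 u(a) = -sqrt(C1 + a^2)
 u(a) = sqrt(C1 + a^2)


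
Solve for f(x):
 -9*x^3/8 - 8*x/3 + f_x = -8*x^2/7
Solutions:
 f(x) = C1 + 9*x^4/32 - 8*x^3/21 + 4*x^2/3


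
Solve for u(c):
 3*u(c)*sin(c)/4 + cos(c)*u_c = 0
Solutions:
 u(c) = C1*cos(c)^(3/4)


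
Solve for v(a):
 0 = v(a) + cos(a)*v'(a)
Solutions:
 v(a) = C1*sqrt(sin(a) - 1)/sqrt(sin(a) + 1)


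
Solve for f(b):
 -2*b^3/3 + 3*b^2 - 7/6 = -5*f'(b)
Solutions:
 f(b) = C1 + b^4/30 - b^3/5 + 7*b/30


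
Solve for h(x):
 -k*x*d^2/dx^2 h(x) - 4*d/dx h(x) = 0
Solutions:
 h(x) = C1 + x^(((re(k) - 4)*re(k) + im(k)^2)/(re(k)^2 + im(k)^2))*(C2*sin(4*log(x)*Abs(im(k))/(re(k)^2 + im(k)^2)) + C3*cos(4*log(x)*im(k)/(re(k)^2 + im(k)^2)))


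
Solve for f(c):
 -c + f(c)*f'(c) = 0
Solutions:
 f(c) = -sqrt(C1 + c^2)
 f(c) = sqrt(C1 + c^2)


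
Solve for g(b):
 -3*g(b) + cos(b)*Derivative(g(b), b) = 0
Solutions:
 g(b) = C1*(sin(b) + 1)^(3/2)/(sin(b) - 1)^(3/2)


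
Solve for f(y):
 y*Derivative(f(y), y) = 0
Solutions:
 f(y) = C1


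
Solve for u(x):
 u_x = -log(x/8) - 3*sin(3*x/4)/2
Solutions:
 u(x) = C1 - x*log(x) + x + 3*x*log(2) + 2*cos(3*x/4)


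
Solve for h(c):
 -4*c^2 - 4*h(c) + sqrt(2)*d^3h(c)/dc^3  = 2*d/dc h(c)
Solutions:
 h(c) = C1*exp(-c*(2^(1/3)/(sqrt(1 - sqrt(2)/27) + 1)^(1/3) + 3*2^(1/6)*(sqrt(1 - sqrt(2)/27) + 1)^(1/3))/6)*sin(c*(-sqrt(6)/(sqrt(2 - 2*sqrt(2)/27) + sqrt(2))^(1/3) + 3*sqrt(3)*(sqrt(2 - 2*sqrt(2)/27) + sqrt(2))^(1/3))/6) + C2*exp(-c*(2^(1/3)/(sqrt(1 - sqrt(2)/27) + 1)^(1/3) + 3*2^(1/6)*(sqrt(1 - sqrt(2)/27) + 1)^(1/3))/6)*cos(c*(-sqrt(6)/(sqrt(2 - 2*sqrt(2)/27) + sqrt(2))^(1/3) + 3*sqrt(3)*(sqrt(2 - 2*sqrt(2)/27) + sqrt(2))^(1/3))/6) + C3*exp(c*(2^(1/3)/(3*(sqrt(1 - sqrt(2)/27) + 1)^(1/3)) + 2^(1/6)*(sqrt(1 - sqrt(2)/27) + 1)^(1/3))) - c^2 + c - 1/2


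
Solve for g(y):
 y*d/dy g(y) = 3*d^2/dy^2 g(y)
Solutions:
 g(y) = C1 + C2*erfi(sqrt(6)*y/6)


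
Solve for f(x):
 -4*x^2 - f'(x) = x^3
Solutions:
 f(x) = C1 - x^4/4 - 4*x^3/3


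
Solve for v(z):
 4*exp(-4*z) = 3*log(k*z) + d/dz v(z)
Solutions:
 v(z) = C1 - 3*z*log(k*z) + 3*z - exp(-4*z)


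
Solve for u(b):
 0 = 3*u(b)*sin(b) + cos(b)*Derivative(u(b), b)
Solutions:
 u(b) = C1*cos(b)^3


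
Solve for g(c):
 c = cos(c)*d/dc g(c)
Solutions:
 g(c) = C1 + Integral(c/cos(c), c)


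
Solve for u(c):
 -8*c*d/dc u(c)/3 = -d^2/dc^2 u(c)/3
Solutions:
 u(c) = C1 + C2*erfi(2*c)


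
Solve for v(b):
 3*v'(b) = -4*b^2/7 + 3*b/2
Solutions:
 v(b) = C1 - 4*b^3/63 + b^2/4


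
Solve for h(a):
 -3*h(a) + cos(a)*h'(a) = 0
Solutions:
 h(a) = C1*(sin(a) + 1)^(3/2)/(sin(a) - 1)^(3/2)


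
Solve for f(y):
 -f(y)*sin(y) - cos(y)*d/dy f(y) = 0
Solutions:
 f(y) = C1*cos(y)


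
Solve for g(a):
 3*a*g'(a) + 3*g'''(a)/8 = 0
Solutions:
 g(a) = C1 + Integral(C2*airyai(-2*a) + C3*airybi(-2*a), a)


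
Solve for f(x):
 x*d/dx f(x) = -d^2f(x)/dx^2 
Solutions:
 f(x) = C1 + C2*erf(sqrt(2)*x/2)


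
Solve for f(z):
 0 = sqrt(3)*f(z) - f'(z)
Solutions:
 f(z) = C1*exp(sqrt(3)*z)


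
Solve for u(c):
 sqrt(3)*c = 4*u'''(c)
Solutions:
 u(c) = C1 + C2*c + C3*c^2 + sqrt(3)*c^4/96


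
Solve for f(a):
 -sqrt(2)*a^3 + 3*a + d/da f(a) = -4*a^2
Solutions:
 f(a) = C1 + sqrt(2)*a^4/4 - 4*a^3/3 - 3*a^2/2


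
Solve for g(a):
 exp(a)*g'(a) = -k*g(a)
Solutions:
 g(a) = C1*exp(k*exp(-a))


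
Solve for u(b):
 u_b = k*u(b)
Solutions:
 u(b) = C1*exp(b*k)


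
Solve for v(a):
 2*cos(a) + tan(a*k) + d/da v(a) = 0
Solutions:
 v(a) = C1 - Piecewise((-log(cos(a*k))/k, Ne(k, 0)), (0, True)) - 2*sin(a)


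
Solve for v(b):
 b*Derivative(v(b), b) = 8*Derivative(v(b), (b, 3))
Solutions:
 v(b) = C1 + Integral(C2*airyai(b/2) + C3*airybi(b/2), b)


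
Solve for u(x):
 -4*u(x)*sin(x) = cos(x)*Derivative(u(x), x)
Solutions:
 u(x) = C1*cos(x)^4


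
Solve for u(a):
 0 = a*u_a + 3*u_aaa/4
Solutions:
 u(a) = C1 + Integral(C2*airyai(-6^(2/3)*a/3) + C3*airybi(-6^(2/3)*a/3), a)


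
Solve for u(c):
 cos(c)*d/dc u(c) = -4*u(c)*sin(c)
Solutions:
 u(c) = C1*cos(c)^4


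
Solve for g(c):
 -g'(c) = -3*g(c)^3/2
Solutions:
 g(c) = -sqrt(-1/(C1 + 3*c))
 g(c) = sqrt(-1/(C1 + 3*c))


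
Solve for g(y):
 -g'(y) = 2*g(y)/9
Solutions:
 g(y) = C1*exp(-2*y/9)


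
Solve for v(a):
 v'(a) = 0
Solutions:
 v(a) = C1


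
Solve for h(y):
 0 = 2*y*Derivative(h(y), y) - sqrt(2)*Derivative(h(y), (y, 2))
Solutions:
 h(y) = C1 + C2*erfi(2^(3/4)*y/2)


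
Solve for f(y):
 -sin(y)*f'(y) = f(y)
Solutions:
 f(y) = C1*sqrt(cos(y) + 1)/sqrt(cos(y) - 1)


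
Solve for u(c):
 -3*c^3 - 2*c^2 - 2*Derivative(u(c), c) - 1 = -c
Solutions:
 u(c) = C1 - 3*c^4/8 - c^3/3 + c^2/4 - c/2


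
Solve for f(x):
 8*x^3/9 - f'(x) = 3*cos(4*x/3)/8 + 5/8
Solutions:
 f(x) = C1 + 2*x^4/9 - 5*x/8 - 9*sin(4*x/3)/32


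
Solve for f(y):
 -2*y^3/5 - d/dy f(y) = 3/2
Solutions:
 f(y) = C1 - y^4/10 - 3*y/2


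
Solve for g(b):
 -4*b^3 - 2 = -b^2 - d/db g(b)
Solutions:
 g(b) = C1 + b^4 - b^3/3 + 2*b


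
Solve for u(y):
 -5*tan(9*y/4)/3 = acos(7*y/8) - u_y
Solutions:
 u(y) = C1 + y*acos(7*y/8) - sqrt(64 - 49*y^2)/7 - 20*log(cos(9*y/4))/27


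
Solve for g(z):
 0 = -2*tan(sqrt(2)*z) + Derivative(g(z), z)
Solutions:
 g(z) = C1 - sqrt(2)*log(cos(sqrt(2)*z))


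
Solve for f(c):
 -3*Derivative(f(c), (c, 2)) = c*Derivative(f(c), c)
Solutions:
 f(c) = C1 + C2*erf(sqrt(6)*c/6)


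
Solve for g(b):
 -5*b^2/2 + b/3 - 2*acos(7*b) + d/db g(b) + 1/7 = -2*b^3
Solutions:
 g(b) = C1 - b^4/2 + 5*b^3/6 - b^2/6 + 2*b*acos(7*b) - b/7 - 2*sqrt(1 - 49*b^2)/7


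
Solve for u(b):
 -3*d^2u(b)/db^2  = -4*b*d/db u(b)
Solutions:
 u(b) = C1 + C2*erfi(sqrt(6)*b/3)


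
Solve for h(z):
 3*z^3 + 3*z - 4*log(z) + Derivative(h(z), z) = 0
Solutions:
 h(z) = C1 - 3*z^4/4 - 3*z^2/2 + 4*z*log(z) - 4*z


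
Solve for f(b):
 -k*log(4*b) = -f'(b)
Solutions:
 f(b) = C1 + b*k*log(b) - b*k + b*k*log(4)


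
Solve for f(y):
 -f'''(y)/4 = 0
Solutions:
 f(y) = C1 + C2*y + C3*y^2


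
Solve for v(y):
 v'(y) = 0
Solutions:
 v(y) = C1


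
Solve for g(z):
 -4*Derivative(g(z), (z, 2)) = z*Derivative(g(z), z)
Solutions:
 g(z) = C1 + C2*erf(sqrt(2)*z/4)


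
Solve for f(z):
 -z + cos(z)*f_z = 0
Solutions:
 f(z) = C1 + Integral(z/cos(z), z)


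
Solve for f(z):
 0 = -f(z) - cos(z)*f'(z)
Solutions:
 f(z) = C1*sqrt(sin(z) - 1)/sqrt(sin(z) + 1)


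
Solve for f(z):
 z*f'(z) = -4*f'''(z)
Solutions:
 f(z) = C1 + Integral(C2*airyai(-2^(1/3)*z/2) + C3*airybi(-2^(1/3)*z/2), z)


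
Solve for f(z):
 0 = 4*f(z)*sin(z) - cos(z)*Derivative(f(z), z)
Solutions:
 f(z) = C1/cos(z)^4


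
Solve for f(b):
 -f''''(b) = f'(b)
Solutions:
 f(b) = C1 + C4*exp(-b) + (C2*sin(sqrt(3)*b/2) + C3*cos(sqrt(3)*b/2))*exp(b/2)


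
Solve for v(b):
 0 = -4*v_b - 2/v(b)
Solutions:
 v(b) = -sqrt(C1 - b)
 v(b) = sqrt(C1 - b)


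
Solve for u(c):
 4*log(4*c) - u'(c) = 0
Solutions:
 u(c) = C1 + 4*c*log(c) - 4*c + c*log(256)


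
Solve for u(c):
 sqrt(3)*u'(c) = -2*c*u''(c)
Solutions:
 u(c) = C1 + C2*c^(1 - sqrt(3)/2)


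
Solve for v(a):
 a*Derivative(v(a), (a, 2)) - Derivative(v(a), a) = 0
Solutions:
 v(a) = C1 + C2*a^2


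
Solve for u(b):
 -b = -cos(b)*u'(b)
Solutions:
 u(b) = C1 + Integral(b/cos(b), b)


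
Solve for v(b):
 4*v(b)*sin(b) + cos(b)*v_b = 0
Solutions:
 v(b) = C1*cos(b)^4


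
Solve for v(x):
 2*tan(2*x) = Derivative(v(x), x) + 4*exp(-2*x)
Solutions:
 v(x) = C1 + log(tan(2*x)^2 + 1)/2 + 2*exp(-2*x)


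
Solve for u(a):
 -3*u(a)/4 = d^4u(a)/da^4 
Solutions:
 u(a) = (C1*sin(3^(1/4)*a/2) + C2*cos(3^(1/4)*a/2))*exp(-3^(1/4)*a/2) + (C3*sin(3^(1/4)*a/2) + C4*cos(3^(1/4)*a/2))*exp(3^(1/4)*a/2)


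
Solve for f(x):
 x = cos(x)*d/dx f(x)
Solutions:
 f(x) = C1 + Integral(x/cos(x), x)


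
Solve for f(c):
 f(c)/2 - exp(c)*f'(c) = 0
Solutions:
 f(c) = C1*exp(-exp(-c)/2)


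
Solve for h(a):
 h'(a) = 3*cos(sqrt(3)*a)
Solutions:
 h(a) = C1 + sqrt(3)*sin(sqrt(3)*a)


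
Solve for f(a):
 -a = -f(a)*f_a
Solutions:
 f(a) = -sqrt(C1 + a^2)
 f(a) = sqrt(C1 + a^2)


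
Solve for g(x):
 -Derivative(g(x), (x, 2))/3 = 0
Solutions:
 g(x) = C1 + C2*x


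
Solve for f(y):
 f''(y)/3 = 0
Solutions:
 f(y) = C1 + C2*y


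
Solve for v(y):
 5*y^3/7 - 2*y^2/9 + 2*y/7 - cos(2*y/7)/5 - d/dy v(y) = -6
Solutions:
 v(y) = C1 + 5*y^4/28 - 2*y^3/27 + y^2/7 + 6*y - 7*sin(2*y/7)/10


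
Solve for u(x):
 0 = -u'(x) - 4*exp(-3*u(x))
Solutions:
 u(x) = log(C1 - 12*x)/3
 u(x) = log((-3^(1/3) - 3^(5/6)*I)*(C1 - 4*x)^(1/3)/2)
 u(x) = log((-3^(1/3) + 3^(5/6)*I)*(C1 - 4*x)^(1/3)/2)


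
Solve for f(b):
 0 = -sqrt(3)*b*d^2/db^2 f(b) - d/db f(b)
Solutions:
 f(b) = C1 + C2*b^(1 - sqrt(3)/3)


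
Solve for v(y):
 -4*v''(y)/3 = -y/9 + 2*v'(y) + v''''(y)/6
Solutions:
 v(y) = C1 + C2*exp(-6^(1/3)*y*(-(27 + sqrt(1113))^(1/3) + 4*6^(1/3)/(27 + sqrt(1113))^(1/3))/6)*sin(2^(1/3)*3^(1/6)*y*(2*2^(1/3)/(27 + sqrt(1113))^(1/3) + 3^(2/3)*(27 + sqrt(1113))^(1/3)/6)) + C3*exp(-6^(1/3)*y*(-(27 + sqrt(1113))^(1/3) + 4*6^(1/3)/(27 + sqrt(1113))^(1/3))/6)*cos(2^(1/3)*3^(1/6)*y*(2*2^(1/3)/(27 + sqrt(1113))^(1/3) + 3^(2/3)*(27 + sqrt(1113))^(1/3)/6)) + C4*exp(6^(1/3)*y*(-(27 + sqrt(1113))^(1/3) + 4*6^(1/3)/(27 + sqrt(1113))^(1/3))/3) + y^2/36 - y/27
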